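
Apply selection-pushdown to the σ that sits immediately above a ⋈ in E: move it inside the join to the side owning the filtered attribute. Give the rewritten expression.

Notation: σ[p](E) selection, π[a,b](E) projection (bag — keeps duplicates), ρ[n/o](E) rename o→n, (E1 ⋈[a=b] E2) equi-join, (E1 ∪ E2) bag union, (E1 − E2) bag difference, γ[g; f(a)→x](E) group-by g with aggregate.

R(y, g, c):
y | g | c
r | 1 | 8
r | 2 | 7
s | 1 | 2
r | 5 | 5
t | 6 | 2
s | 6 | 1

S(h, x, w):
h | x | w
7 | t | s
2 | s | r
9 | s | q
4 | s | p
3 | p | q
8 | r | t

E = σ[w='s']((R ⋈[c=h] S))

σ filters on w, owned by the right side.
E' = (R ⋈[c=h] σ[w='s'](S))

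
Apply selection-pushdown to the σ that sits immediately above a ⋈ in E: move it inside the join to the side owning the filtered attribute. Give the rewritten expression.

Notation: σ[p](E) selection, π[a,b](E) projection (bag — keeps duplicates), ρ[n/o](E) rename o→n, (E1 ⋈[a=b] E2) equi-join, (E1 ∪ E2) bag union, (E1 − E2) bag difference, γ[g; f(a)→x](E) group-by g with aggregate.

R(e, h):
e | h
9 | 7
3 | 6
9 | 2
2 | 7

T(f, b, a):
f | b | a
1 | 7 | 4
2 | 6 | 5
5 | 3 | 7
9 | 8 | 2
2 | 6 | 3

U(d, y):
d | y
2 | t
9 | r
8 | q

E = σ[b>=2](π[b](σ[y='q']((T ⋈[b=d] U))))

σ filters on y, owned by the right side.
E' = σ[b>=2](π[b]((T ⋈[b=d] σ[y='q'](U))))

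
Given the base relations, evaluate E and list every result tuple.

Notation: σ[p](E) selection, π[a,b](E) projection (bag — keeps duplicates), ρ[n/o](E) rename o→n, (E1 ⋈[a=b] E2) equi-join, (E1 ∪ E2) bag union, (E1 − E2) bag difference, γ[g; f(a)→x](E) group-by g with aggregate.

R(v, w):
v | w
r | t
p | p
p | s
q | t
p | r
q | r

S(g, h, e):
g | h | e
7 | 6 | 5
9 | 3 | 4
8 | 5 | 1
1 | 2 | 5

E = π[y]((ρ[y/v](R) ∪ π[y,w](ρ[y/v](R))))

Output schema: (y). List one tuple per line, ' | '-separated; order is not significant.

Row counts bottom-up:
  R → 6
  ρ[y/v](R) → 6
  R → 6
  ρ[y/v](R) → 6
  π[y,w](ρ[y/v](R)) → 6
  (ρ[y/v](R) ∪ π[y,w](ρ[y/v](R))) → 12
  π[y]((ρ[y/v](R) ∪ π[y,w](ρ[y/v](R)))) → 12

== RESULT ==
y
p
p
p
p
p
p
q
q
q
q
r
r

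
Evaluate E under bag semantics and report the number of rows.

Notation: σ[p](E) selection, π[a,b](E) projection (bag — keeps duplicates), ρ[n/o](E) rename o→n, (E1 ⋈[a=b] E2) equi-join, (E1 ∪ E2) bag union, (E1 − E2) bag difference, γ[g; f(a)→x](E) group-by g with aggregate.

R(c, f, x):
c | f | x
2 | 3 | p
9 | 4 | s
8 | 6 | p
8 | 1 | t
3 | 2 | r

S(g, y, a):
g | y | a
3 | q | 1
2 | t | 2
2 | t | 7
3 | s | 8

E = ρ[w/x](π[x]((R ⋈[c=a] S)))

Stepwise |·|:
  R → 5
  S → 4
  (R ⋈[c=a] S) → 3
  π[x]((R ⋈[c=a] S)) → 3
  ρ[w/x](π[x]((R ⋈[c=a] S))) → 3

|E| = 3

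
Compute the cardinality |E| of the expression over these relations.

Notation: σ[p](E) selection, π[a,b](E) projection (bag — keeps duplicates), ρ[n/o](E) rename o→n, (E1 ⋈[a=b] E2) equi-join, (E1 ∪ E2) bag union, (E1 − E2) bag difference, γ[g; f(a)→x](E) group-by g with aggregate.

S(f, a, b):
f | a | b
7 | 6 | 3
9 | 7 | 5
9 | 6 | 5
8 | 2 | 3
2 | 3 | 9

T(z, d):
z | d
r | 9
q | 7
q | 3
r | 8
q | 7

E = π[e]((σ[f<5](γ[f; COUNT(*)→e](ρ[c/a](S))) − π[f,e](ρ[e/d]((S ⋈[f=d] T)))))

Row counts bottom-up:
  S → 5
  ρ[c/a](S) → 5
  γ[f; COUNT(*)→e](ρ[c/a](S)) → 4
  σ[f<5](γ[f; COUNT(*)→e](ρ[c/a](S))) → 1
  S → 5
  T → 5
  (S ⋈[f=d] T) → 5
  ρ[e/d]((S ⋈[f=d] T)) → 5
  π[f,e](ρ[e/d]((S ⋈[f=d] T))) → 5
  (σ[f<5](γ[f; COUNT(*)→e](ρ[c/a](S))) − π[f,e](ρ[e/d]((S ⋈[f=d] T)))) → 1
  π[e]((σ[f<5](γ[f; COUNT(*)→e](ρ[c/a](S))) − π[f,e](ρ[e/d]((S ⋈[f=d] T))))) → 1

|E| = 1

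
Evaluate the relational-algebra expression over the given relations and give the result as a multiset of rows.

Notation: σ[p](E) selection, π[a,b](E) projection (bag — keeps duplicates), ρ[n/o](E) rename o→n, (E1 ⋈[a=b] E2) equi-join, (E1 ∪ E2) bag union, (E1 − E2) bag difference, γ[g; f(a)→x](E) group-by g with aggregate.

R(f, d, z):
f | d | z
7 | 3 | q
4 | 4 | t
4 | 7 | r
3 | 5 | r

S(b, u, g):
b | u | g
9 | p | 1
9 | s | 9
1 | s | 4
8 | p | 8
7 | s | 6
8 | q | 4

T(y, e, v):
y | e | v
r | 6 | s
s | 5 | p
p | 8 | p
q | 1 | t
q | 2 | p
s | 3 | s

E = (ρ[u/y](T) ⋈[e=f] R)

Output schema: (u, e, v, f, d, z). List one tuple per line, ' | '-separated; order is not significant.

Row counts bottom-up:
  T → 6
  ρ[u/y](T) → 6
  R → 4
  (ρ[u/y](T) ⋈[e=f] R) → 1

== RESULT ==
u | e | v | f | d | z
s | 3 | s | 3 | 5 | r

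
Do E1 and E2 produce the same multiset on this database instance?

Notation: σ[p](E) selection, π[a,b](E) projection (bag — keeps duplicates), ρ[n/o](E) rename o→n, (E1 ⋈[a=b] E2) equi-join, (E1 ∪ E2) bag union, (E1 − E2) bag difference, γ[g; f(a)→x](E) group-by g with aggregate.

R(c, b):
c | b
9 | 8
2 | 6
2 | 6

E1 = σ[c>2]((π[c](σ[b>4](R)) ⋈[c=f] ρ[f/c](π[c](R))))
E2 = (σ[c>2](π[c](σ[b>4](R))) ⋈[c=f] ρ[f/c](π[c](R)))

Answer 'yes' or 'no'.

E1 per-node cardinality:
  R → 3
  σ[b>4](R) → 3
  π[c](σ[b>4](R)) → 3
  R → 3
  π[c](R) → 3
  ρ[f/c](π[c](R)) → 3
  (π[c](σ[b>4](R)) ⋈[c=f] ρ[f/c](π[c](R))) → 5
  σ[c>2]((π[c](σ[b>4](R)) ⋈[c=f] ρ[f/c](π[c](R)))) → 1
E2 per-node cardinality:
  R → 3
  σ[b>4](R) → 3
  π[c](σ[b>4](R)) → 3
  σ[c>2](π[c](σ[b>4](R))) → 1
  R → 3
  π[c](R) → 3
  ρ[f/c](π[c](R)) → 3
  (σ[c>2](π[c](σ[b>4](R))) ⋈[c=f] ρ[f/c](π[c](R))) → 1

E1 and E2 produce the same multiset:
c | f
9 | 9

yes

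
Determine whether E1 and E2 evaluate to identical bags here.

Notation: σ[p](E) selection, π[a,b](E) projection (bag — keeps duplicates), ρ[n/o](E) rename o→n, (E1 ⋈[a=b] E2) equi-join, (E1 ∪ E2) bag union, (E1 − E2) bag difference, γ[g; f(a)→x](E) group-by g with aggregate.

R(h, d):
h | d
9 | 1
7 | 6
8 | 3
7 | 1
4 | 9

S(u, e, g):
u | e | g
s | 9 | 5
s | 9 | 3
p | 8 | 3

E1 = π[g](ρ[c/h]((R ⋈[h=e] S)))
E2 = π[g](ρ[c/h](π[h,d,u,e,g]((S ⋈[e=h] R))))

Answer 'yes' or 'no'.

E1 subexpression sizes:
  R → 5
  S → 3
  (R ⋈[h=e] S) → 3
  ρ[c/h]((R ⋈[h=e] S)) → 3
  π[g](ρ[c/h]((R ⋈[h=e] S))) → 3
E2 subexpression sizes:
  S → 3
  R → 5
  (S ⋈[e=h] R) → 3
  π[h,d,u,e,g]((S ⋈[e=h] R)) → 3
  ρ[c/h](π[h,d,u,e,g]((S ⋈[e=h] R))) → 3
  π[g](ρ[c/h](π[h,d,u,e,g]((S ⋈[e=h] R)))) → 3

E1 and E2 produce the same multiset:
g
3
3
5

yes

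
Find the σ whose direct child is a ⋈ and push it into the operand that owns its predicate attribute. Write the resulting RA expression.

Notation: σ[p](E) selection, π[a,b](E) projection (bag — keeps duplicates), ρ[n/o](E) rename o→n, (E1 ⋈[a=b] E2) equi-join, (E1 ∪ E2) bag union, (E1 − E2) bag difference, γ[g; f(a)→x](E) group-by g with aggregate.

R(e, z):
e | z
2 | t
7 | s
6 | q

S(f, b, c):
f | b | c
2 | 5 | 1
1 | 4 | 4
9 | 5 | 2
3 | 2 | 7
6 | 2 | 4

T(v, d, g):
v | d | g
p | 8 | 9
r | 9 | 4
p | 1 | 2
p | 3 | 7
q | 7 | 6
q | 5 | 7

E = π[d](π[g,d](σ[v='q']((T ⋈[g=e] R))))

σ filters on v, owned by the left side.
E' = π[d](π[g,d]((σ[v='q'](T) ⋈[g=e] R)))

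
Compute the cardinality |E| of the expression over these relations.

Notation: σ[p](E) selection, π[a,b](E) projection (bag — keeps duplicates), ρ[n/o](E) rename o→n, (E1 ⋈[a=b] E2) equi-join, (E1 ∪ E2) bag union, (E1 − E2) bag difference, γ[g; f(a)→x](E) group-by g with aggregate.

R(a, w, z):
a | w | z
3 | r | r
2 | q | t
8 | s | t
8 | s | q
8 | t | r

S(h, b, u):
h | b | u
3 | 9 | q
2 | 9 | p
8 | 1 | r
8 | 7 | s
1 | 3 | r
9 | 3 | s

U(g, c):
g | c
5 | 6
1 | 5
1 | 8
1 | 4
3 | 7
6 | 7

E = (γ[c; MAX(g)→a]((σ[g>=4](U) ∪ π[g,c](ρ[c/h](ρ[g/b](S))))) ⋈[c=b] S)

Per-node cardinality:
  U → 6
  σ[g>=4](U) → 2
  S → 6
  ρ[g/b](S) → 6
  ρ[c/h](ρ[g/b](S)) → 6
  π[g,c](ρ[c/h](ρ[g/b](S))) → 6
  (σ[g>=4](U) ∪ π[g,c](ρ[c/h](ρ[g/b](S)))) → 8
  γ[c; MAX(g)→a]((σ[g>=4](U) ∪ π[g,c](ρ[c/h](ρ[g/b](S))))) → 7
  S → 6
  (γ[c; MAX(g)→a]((σ[g>=4](U) ∪ π[g,c](ρ[c/h](ρ[g/b](S))))) ⋈[c=b] S) → 6

|E| = 6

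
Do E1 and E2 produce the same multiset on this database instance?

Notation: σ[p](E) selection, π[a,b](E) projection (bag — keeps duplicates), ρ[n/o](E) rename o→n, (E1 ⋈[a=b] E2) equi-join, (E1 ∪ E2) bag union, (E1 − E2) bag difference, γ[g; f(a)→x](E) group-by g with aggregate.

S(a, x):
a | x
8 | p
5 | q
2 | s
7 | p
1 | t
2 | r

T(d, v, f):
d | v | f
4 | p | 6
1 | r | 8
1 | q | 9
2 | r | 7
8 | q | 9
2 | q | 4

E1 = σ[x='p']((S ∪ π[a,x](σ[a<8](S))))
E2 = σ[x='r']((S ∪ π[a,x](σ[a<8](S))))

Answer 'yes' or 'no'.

E1 per-node cardinality:
  S → 6
  S → 6
  σ[a<8](S) → 5
  π[a,x](σ[a<8](S)) → 5
  (S ∪ π[a,x](σ[a<8](S))) → 11
  σ[x='p']((S ∪ π[a,x](σ[a<8](S)))) → 3
E2 per-node cardinality:
  S → 6
  S → 6
  σ[a<8](S) → 5
  π[a,x](σ[a<8](S)) → 5
  (S ∪ π[a,x](σ[a<8](S))) → 11
  σ[x='r']((S ∪ π[a,x](σ[a<8](S)))) → 2

E1 result:
a | x
7 | p
7 | p
8 | p
E2 result:
a | x
2 | r
2 | r
Witness: (2, 'r') appears 0× in E1 but 2× in E2.

no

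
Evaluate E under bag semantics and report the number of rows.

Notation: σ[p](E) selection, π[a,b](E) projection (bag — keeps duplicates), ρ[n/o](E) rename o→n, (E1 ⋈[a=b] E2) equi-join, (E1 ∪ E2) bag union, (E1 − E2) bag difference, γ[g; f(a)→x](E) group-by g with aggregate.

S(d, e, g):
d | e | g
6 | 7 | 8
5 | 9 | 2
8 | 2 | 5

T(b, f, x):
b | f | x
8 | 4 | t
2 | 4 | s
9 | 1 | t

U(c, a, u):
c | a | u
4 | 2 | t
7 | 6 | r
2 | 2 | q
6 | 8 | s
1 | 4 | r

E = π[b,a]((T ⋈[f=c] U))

Subexpression sizes:
  T → 3
  U → 5
  (T ⋈[f=c] U) → 3
  π[b,a]((T ⋈[f=c] U)) → 3

|E| = 3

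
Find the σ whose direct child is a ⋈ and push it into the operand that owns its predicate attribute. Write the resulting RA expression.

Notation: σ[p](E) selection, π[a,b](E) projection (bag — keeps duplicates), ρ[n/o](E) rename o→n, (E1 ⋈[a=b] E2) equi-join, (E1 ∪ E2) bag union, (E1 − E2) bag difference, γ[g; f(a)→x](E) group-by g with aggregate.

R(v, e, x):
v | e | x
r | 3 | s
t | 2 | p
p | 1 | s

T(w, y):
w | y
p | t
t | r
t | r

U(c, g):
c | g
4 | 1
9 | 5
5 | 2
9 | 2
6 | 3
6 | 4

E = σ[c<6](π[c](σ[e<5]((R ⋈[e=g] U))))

σ filters on e, owned by the left side.
E' = σ[c<6](π[c]((σ[e<5](R) ⋈[e=g] U)))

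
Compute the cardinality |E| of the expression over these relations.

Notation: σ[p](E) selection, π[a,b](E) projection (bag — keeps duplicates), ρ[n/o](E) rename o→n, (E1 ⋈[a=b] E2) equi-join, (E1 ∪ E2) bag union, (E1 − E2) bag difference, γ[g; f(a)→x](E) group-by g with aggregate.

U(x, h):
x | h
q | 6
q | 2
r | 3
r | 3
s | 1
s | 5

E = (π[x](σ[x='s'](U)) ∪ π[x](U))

Stepwise |·|:
  U → 6
  σ[x='s'](U) → 2
  π[x](σ[x='s'](U)) → 2
  U → 6
  π[x](U) → 6
  (π[x](σ[x='s'](U)) ∪ π[x](U)) → 8

|E| = 8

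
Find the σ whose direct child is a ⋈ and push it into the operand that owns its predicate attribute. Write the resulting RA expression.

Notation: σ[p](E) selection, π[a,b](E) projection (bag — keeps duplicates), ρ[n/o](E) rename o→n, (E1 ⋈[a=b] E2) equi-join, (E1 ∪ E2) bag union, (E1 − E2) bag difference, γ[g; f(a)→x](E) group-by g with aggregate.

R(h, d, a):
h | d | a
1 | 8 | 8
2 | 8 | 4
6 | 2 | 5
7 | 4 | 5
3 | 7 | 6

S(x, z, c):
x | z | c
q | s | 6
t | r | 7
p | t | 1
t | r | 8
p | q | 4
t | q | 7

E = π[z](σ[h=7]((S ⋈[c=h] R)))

σ filters on h, owned by the right side.
E' = π[z]((S ⋈[c=h] σ[h=7](R)))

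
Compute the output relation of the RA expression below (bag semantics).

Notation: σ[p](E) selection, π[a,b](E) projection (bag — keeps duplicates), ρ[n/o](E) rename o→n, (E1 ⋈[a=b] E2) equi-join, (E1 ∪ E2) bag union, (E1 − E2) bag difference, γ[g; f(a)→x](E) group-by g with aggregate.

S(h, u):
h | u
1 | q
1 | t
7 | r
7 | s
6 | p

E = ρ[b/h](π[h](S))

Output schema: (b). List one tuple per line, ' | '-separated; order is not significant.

Stepwise |·|:
  S → 5
  π[h](S) → 5
  ρ[b/h](π[h](S)) → 5

== RESULT ==
b
1
1
6
7
7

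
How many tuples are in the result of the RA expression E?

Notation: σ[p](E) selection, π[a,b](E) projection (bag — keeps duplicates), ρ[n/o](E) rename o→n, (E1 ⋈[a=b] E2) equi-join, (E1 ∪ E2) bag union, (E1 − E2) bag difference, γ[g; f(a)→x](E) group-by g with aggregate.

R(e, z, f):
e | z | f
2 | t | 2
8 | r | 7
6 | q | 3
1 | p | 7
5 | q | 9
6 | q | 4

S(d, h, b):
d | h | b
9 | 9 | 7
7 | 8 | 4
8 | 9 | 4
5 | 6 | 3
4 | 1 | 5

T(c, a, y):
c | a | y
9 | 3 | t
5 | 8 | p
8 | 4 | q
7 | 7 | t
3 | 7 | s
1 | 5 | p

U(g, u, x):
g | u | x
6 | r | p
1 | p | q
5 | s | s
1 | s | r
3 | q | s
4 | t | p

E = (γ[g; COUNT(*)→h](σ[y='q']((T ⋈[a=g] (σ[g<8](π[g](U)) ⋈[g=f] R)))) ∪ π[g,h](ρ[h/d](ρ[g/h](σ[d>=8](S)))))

Stepwise |·|:
  T → 6
  U → 6
  π[g](U) → 6
  σ[g<8](π[g](U)) → 6
  R → 6
  (σ[g<8](π[g](U)) ⋈[g=f] R) → 2
  (T ⋈[a=g] (σ[g<8](π[g](U)) ⋈[g=f] R)) → 2
  σ[y='q']((T ⋈[a=g] (σ[g<8](π[g](U)) ⋈[g=f] R))) → 1
  γ[g; COUNT(*)→h](σ[y='q']((T ⋈[a=g] (σ[g<8](π[g](U)) ⋈[g=f] R)))) → 1
  S → 5
  σ[d>=8](S) → 2
  ρ[g/h](σ[d>=8](S)) → 2
  ρ[h/d](ρ[g/h](σ[d>=8](S))) → 2
  π[g,h](ρ[h/d](ρ[g/h](σ[d>=8](S)))) → 2
  (γ[g; COUNT(*)→h](σ[y='q']((T ⋈[a=g] (σ[g<8](π[g](U)) ⋈[g=f] R)))) ∪ π[g,h](ρ[h/d](ρ[g/h](σ[d>=8](S))))) → 3

|E| = 3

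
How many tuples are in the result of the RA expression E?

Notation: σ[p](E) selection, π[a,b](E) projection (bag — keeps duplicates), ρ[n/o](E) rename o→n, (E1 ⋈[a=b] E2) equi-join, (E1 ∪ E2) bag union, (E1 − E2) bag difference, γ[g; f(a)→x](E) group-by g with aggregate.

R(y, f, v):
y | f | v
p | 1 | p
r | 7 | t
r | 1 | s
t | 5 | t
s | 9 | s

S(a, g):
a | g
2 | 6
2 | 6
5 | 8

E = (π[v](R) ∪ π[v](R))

Stepwise |·|:
  R → 5
  π[v](R) → 5
  R → 5
  π[v](R) → 5
  (π[v](R) ∪ π[v](R)) → 10

|E| = 10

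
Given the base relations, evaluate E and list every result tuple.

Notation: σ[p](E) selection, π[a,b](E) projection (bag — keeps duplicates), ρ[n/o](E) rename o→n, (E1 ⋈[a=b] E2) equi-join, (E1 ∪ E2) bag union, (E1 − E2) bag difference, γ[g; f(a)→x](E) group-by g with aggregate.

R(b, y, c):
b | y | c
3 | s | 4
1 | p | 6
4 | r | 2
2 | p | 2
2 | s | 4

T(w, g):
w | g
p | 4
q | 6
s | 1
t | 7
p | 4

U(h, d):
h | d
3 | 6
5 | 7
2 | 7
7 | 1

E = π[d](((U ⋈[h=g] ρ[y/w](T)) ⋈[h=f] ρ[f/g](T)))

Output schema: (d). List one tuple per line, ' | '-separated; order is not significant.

Stepwise |·|:
  U → 4
  T → 5
  ρ[y/w](T) → 5
  (U ⋈[h=g] ρ[y/w](T)) → 1
  T → 5
  ρ[f/g](T) → 5
  ((U ⋈[h=g] ρ[y/w](T)) ⋈[h=f] ρ[f/g](T)) → 1
  π[d](((U ⋈[h=g] ρ[y/w](T)) ⋈[h=f] ρ[f/g](T))) → 1

== RESULT ==
d
1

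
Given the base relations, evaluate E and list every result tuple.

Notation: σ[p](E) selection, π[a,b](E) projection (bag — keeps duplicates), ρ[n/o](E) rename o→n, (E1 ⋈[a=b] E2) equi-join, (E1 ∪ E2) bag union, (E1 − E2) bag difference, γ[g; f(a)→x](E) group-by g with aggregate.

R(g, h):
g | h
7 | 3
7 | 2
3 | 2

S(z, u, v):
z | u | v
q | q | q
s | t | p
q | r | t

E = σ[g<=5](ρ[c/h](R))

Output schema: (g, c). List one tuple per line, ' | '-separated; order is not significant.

Per-node cardinality:
  R → 3
  ρ[c/h](R) → 3
  σ[g<=5](ρ[c/h](R)) → 1

== RESULT ==
g | c
3 | 2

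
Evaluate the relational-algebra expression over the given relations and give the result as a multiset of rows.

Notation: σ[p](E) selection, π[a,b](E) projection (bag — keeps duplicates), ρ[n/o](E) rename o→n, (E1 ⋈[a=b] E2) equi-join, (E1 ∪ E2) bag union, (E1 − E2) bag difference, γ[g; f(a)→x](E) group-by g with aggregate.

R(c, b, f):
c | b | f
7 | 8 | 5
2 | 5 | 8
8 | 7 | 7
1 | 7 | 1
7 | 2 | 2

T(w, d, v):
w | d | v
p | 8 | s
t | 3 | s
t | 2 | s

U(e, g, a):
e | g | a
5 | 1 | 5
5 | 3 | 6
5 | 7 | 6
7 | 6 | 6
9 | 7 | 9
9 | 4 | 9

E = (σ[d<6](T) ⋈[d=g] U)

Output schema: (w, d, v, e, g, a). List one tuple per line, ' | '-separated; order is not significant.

Per-node cardinality:
  T → 3
  σ[d<6](T) → 2
  U → 6
  (σ[d<6](T) ⋈[d=g] U) → 1

== RESULT ==
w | d | v | e | g | a
t | 3 | s | 5 | 3 | 6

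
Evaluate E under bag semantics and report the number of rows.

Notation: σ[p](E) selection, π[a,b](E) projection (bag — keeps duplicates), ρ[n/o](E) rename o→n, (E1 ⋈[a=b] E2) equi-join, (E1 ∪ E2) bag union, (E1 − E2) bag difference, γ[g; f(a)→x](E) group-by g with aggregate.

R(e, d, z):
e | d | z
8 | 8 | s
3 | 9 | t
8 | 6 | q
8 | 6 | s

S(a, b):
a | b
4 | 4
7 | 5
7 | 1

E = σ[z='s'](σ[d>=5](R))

Stepwise |·|:
  R → 4
  σ[d>=5](R) → 4
  σ[z='s'](σ[d>=5](R)) → 2

|E| = 2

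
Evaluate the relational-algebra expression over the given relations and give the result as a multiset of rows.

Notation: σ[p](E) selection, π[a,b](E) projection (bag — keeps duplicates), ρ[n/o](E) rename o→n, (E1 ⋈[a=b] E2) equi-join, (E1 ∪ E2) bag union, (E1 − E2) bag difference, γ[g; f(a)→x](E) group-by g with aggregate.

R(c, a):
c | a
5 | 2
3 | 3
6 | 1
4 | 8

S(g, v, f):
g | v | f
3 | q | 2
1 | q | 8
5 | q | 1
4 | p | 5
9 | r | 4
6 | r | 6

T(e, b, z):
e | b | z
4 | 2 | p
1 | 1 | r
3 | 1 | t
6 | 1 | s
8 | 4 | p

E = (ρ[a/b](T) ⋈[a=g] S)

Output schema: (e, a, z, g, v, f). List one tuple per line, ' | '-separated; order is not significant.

Per-node cardinality:
  T → 5
  ρ[a/b](T) → 5
  S → 6
  (ρ[a/b](T) ⋈[a=g] S) → 4

== RESULT ==
e | a | z | g | v | f
1 | 1 | r | 1 | q | 8
3 | 1 | t | 1 | q | 8
6 | 1 | s | 1 | q | 8
8 | 4 | p | 4 | p | 5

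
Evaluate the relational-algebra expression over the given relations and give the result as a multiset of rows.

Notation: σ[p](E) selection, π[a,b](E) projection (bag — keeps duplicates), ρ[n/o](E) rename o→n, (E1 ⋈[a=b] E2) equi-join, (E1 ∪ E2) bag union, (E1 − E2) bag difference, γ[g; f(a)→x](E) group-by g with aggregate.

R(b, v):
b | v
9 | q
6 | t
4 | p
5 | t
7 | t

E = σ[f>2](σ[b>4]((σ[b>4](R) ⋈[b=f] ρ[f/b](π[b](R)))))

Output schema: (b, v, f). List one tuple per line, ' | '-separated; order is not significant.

Stepwise |·|:
  R → 5
  σ[b>4](R) → 4
  R → 5
  π[b](R) → 5
  ρ[f/b](π[b](R)) → 5
  (σ[b>4](R) ⋈[b=f] ρ[f/b](π[b](R))) → 4
  σ[b>4]((σ[b>4](R) ⋈[b=f] ρ[f/b](π[b](R)))) → 4
  σ[f>2](σ[b>4]((σ[b>4](R) ⋈[b=f] ρ[f/b](π[b](R))))) → 4

== RESULT ==
b | v | f
5 | t | 5
6 | t | 6
7 | t | 7
9 | q | 9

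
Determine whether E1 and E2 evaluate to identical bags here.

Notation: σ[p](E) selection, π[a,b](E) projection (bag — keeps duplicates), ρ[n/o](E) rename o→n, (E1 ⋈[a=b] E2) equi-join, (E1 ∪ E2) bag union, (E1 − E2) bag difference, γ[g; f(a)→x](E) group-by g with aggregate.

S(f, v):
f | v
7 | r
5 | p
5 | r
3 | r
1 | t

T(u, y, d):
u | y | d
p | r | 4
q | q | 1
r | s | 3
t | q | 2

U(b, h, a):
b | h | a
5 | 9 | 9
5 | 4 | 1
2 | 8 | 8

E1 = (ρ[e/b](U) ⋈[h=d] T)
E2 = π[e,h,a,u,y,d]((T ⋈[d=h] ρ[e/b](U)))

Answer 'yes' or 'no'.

E1 per-node cardinality:
  U → 3
  ρ[e/b](U) → 3
  T → 4
  (ρ[e/b](U) ⋈[h=d] T) → 1
E2 per-node cardinality:
  T → 4
  U → 3
  ρ[e/b](U) → 3
  (T ⋈[d=h] ρ[e/b](U)) → 1
  π[e,h,a,u,y,d]((T ⋈[d=h] ρ[e/b](U))) → 1

E1 and E2 produce the same multiset:
e | h | a | u | y | d
5 | 4 | 1 | p | r | 4

yes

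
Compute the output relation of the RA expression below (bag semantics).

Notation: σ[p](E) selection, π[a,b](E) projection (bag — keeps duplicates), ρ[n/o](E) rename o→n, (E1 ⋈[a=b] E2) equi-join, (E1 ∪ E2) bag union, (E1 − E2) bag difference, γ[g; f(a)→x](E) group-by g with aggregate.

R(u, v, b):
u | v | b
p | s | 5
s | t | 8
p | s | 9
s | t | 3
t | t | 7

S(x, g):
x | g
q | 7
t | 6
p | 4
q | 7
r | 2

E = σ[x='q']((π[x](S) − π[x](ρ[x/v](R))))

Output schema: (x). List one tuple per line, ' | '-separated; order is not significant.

Row counts bottom-up:
  S → 5
  π[x](S) → 5
  R → 5
  ρ[x/v](R) → 5
  π[x](ρ[x/v](R)) → 5
  (π[x](S) − π[x](ρ[x/v](R))) → 4
  σ[x='q']((π[x](S) − π[x](ρ[x/v](R)))) → 2

== RESULT ==
x
q
q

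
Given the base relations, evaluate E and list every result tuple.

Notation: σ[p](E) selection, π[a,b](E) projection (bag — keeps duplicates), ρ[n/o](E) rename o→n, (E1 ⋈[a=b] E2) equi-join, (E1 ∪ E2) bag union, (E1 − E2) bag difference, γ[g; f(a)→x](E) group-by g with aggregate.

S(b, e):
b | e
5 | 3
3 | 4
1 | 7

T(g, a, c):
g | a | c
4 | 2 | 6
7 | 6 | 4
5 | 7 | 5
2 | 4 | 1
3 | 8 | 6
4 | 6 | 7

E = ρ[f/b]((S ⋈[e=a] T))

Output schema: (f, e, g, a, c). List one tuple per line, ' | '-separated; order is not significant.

Row counts bottom-up:
  S → 3
  T → 6
  (S ⋈[e=a] T) → 2
  ρ[f/b]((S ⋈[e=a] T)) → 2

== RESULT ==
f | e | g | a | c
1 | 7 | 5 | 7 | 5
3 | 4 | 2 | 4 | 1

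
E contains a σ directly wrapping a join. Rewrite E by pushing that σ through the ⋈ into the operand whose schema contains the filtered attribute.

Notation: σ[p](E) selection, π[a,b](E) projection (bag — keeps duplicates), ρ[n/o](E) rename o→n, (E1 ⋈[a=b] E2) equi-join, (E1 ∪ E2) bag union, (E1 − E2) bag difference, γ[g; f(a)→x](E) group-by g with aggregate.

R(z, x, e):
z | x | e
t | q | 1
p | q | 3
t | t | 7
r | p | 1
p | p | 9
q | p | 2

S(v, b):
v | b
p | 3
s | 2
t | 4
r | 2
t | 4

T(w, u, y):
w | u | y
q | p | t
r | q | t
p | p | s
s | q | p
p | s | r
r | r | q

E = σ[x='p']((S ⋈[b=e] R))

σ filters on x, owned by the right side.
E' = (S ⋈[b=e] σ[x='p'](R))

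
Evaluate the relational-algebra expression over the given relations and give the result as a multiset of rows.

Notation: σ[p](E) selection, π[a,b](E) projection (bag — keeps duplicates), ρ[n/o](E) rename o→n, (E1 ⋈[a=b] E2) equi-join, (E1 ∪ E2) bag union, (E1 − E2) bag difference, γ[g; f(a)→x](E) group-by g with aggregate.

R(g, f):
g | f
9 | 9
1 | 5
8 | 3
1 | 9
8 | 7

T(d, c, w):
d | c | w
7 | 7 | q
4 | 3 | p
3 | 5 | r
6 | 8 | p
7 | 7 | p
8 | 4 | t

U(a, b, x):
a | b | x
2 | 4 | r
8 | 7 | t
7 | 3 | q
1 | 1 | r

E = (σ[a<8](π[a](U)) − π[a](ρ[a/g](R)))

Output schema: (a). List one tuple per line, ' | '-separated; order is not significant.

Row counts bottom-up:
  U → 4
  π[a](U) → 4
  σ[a<8](π[a](U)) → 3
  R → 5
  ρ[a/g](R) → 5
  π[a](ρ[a/g](R)) → 5
  (σ[a<8](π[a](U)) − π[a](ρ[a/g](R))) → 2

== RESULT ==
a
2
7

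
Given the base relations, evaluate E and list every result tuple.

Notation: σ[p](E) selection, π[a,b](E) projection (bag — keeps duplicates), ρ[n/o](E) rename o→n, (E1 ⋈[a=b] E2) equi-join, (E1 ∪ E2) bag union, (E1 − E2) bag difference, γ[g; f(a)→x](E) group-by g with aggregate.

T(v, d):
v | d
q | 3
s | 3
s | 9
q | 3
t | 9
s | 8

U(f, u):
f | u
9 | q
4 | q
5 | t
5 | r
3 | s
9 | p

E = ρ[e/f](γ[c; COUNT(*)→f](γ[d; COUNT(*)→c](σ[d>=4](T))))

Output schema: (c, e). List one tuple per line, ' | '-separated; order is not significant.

Per-node cardinality:
  T → 6
  σ[d>=4](T) → 3
  γ[d; COUNT(*)→c](σ[d>=4](T)) → 2
  γ[c; COUNT(*)→f](γ[d; COUNT(*)→c](σ[d>=4](T))) → 2
  ρ[e/f](γ[c; COUNT(*)→f](γ[d; COUNT(*)→c](σ[d>=4](T)))) → 2

== RESULT ==
c | e
1 | 1
2 | 1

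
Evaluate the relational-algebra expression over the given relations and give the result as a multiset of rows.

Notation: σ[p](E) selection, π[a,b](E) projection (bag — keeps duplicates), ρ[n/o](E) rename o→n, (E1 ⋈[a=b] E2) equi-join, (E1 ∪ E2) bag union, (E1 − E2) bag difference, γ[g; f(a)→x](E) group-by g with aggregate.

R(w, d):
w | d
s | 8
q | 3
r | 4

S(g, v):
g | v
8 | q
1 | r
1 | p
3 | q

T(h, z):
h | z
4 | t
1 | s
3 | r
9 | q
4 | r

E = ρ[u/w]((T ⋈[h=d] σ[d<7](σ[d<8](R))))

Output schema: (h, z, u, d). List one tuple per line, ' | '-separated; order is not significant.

Row counts bottom-up:
  T → 5
  R → 3
  σ[d<8](R) → 2
  σ[d<7](σ[d<8](R)) → 2
  (T ⋈[h=d] σ[d<7](σ[d<8](R))) → 3
  ρ[u/w]((T ⋈[h=d] σ[d<7](σ[d<8](R)))) → 3

== RESULT ==
h | z | u | d
3 | r | q | 3
4 | r | r | 4
4 | t | r | 4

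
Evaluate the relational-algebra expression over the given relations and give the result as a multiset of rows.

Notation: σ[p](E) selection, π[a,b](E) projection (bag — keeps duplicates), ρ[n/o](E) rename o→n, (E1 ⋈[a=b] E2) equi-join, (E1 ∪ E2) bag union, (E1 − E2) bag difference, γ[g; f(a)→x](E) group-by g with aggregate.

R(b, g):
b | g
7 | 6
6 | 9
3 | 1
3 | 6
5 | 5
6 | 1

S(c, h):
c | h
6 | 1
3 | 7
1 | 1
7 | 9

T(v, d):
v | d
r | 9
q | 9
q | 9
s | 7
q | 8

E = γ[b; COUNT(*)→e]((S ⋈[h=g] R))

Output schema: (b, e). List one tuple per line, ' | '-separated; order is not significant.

Row counts bottom-up:
  S → 4
  R → 6
  (S ⋈[h=g] R) → 5
  γ[b; COUNT(*)→e]((S ⋈[h=g] R)) → 2

== RESULT ==
b | e
3 | 2
6 | 3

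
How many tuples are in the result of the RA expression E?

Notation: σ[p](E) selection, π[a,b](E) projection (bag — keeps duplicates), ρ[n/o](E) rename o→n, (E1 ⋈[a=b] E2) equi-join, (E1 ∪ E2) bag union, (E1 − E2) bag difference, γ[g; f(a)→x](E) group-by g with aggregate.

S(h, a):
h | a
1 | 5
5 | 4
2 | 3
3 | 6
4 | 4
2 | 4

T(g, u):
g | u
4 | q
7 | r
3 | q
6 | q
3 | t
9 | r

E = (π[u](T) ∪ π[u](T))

Subexpression sizes:
  T → 6
  π[u](T) → 6
  T → 6
  π[u](T) → 6
  (π[u](T) ∪ π[u](T)) → 12

|E| = 12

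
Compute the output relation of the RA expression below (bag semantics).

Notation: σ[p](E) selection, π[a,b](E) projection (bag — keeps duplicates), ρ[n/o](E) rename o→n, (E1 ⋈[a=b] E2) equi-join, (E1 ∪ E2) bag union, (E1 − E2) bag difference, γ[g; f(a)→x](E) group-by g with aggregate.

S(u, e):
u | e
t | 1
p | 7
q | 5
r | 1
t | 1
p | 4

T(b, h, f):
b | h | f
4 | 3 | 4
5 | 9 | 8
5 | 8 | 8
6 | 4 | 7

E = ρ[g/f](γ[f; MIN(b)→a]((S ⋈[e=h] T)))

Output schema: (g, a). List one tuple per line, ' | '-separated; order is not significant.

Subexpression sizes:
  S → 6
  T → 4
  (S ⋈[e=h] T) → 1
  γ[f; MIN(b)→a]((S ⋈[e=h] T)) → 1
  ρ[g/f](γ[f; MIN(b)→a]((S ⋈[e=h] T))) → 1

== RESULT ==
g | a
7 | 6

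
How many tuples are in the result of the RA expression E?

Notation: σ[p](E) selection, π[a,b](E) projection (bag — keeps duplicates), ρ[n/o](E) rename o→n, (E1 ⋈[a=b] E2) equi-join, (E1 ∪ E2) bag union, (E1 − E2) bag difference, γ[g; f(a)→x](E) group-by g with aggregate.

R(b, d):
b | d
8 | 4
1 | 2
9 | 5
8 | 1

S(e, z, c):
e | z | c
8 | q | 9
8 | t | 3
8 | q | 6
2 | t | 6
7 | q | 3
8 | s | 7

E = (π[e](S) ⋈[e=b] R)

Subexpression sizes:
  S → 6
  π[e](S) → 6
  R → 4
  (π[e](S) ⋈[e=b] R) → 8

|E| = 8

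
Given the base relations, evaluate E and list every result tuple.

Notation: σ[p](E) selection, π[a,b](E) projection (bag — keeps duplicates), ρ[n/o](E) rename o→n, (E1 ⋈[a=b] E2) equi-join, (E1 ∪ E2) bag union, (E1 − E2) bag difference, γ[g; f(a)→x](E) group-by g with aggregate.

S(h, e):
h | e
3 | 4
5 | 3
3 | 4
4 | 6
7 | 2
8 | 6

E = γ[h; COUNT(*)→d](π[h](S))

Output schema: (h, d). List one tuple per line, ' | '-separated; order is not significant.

Stepwise |·|:
  S → 6
  π[h](S) → 6
  γ[h; COUNT(*)→d](π[h](S)) → 5

== RESULT ==
h | d
3 | 2
4 | 1
5 | 1
7 | 1
8 | 1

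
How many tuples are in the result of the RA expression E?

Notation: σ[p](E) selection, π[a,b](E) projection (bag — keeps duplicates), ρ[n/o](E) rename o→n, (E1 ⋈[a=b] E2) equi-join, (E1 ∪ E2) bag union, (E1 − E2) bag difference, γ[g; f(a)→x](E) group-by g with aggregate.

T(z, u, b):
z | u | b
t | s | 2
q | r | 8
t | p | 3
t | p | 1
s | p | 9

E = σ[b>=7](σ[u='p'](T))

Stepwise |·|:
  T → 5
  σ[u='p'](T) → 3
  σ[b>=7](σ[u='p'](T)) → 1

|E| = 1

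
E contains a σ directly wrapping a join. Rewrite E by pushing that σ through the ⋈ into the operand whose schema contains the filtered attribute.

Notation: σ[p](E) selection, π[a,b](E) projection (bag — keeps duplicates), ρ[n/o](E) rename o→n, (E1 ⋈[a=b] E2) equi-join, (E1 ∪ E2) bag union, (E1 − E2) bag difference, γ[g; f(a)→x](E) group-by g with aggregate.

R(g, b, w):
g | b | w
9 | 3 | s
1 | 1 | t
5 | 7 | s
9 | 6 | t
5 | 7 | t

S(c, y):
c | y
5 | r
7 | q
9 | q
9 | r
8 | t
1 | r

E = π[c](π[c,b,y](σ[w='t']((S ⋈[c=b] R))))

σ filters on w, owned by the right side.
E' = π[c](π[c,b,y]((S ⋈[c=b] σ[w='t'](R))))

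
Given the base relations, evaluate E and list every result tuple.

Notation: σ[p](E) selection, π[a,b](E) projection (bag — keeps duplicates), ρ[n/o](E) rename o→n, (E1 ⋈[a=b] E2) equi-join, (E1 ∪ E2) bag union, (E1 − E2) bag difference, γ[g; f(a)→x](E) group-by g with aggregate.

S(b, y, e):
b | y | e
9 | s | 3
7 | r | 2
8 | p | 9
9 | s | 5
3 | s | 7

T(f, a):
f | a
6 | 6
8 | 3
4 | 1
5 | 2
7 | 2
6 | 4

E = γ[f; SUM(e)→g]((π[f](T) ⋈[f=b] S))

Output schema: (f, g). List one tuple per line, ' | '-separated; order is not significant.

Row counts bottom-up:
  T → 6
  π[f](T) → 6
  S → 5
  (π[f](T) ⋈[f=b] S) → 2
  γ[f; SUM(e)→g]((π[f](T) ⋈[f=b] S)) → 2

== RESULT ==
f | g
7 | 2
8 | 9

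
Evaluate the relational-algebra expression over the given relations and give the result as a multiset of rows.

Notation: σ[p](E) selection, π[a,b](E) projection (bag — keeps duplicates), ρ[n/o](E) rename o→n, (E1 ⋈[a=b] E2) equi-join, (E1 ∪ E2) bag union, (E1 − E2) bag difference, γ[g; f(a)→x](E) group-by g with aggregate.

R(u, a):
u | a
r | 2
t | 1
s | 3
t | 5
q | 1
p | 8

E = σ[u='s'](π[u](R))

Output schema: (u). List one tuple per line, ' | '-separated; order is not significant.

Stepwise |·|:
  R → 6
  π[u](R) → 6
  σ[u='s'](π[u](R)) → 1

== RESULT ==
u
s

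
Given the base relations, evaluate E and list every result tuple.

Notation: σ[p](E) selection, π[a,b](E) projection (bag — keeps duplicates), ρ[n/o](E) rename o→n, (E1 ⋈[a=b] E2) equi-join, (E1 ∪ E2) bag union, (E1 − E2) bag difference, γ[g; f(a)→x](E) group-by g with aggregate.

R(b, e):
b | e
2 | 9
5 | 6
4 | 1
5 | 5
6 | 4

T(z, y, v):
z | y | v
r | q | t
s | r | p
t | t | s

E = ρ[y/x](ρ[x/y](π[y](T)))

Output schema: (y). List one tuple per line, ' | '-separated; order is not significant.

Row counts bottom-up:
  T → 3
  π[y](T) → 3
  ρ[x/y](π[y](T)) → 3
  ρ[y/x](ρ[x/y](π[y](T))) → 3

== RESULT ==
y
q
r
t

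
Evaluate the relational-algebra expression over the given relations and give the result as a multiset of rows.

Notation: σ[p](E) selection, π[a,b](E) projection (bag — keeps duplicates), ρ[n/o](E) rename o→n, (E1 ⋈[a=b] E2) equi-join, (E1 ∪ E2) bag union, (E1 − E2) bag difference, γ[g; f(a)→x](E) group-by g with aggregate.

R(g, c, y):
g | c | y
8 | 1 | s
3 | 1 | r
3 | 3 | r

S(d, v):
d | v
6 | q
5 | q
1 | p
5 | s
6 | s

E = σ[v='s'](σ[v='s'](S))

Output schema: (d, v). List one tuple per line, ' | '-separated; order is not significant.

Row counts bottom-up:
  S → 5
  σ[v='s'](S) → 2
  σ[v='s'](σ[v='s'](S)) → 2

== RESULT ==
d | v
5 | s
6 | s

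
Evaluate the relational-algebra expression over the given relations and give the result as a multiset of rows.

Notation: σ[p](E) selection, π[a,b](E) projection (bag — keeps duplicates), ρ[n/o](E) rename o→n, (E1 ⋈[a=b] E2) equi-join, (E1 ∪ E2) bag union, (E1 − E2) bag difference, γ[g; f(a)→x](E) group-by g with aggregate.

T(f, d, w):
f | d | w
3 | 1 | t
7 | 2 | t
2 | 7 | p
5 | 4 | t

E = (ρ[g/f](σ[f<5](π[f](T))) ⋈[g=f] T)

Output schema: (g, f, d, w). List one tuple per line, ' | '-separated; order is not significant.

Subexpression sizes:
  T → 4
  π[f](T) → 4
  σ[f<5](π[f](T)) → 2
  ρ[g/f](σ[f<5](π[f](T))) → 2
  T → 4
  (ρ[g/f](σ[f<5](π[f](T))) ⋈[g=f] T) → 2

== RESULT ==
g | f | d | w
2 | 2 | 7 | p
3 | 3 | 1 | t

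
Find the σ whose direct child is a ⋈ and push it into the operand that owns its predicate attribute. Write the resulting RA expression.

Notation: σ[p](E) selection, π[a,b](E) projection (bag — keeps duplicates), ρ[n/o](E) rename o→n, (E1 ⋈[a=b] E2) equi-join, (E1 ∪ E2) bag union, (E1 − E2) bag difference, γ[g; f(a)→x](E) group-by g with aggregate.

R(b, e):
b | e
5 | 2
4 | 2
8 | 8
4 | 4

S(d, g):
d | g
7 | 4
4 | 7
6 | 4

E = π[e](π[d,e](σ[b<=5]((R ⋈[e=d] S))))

σ filters on b, owned by the left side.
E' = π[e](π[d,e]((σ[b<=5](R) ⋈[e=d] S)))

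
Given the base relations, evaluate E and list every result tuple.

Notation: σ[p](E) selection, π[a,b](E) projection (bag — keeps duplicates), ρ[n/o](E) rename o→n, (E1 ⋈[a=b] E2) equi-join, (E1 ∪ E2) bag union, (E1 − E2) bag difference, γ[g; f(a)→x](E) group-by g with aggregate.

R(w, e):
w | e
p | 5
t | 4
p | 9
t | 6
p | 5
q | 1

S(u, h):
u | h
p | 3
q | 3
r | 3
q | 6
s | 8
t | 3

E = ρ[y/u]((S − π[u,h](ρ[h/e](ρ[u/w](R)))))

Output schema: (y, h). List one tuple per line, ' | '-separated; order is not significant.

Per-node cardinality:
  S → 6
  R → 6
  ρ[u/w](R) → 6
  ρ[h/e](ρ[u/w](R)) → 6
  π[u,h](ρ[h/e](ρ[u/w](R))) → 6
  (S − π[u,h](ρ[h/e](ρ[u/w](R)))) → 6
  ρ[y/u]((S − π[u,h](ρ[h/e](ρ[u/w](R))))) → 6

== RESULT ==
y | h
p | 3
q | 3
q | 6
r | 3
s | 8
t | 3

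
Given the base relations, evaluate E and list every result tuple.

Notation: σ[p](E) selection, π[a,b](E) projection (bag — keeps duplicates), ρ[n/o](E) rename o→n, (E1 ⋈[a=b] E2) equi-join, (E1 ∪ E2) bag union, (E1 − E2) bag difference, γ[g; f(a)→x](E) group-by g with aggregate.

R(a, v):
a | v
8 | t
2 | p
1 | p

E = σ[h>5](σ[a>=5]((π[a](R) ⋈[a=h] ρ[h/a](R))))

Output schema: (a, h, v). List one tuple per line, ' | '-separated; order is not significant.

Stepwise |·|:
  R → 3
  π[a](R) → 3
  R → 3
  ρ[h/a](R) → 3
  (π[a](R) ⋈[a=h] ρ[h/a](R)) → 3
  σ[a>=5]((π[a](R) ⋈[a=h] ρ[h/a](R))) → 1
  σ[h>5](σ[a>=5]((π[a](R) ⋈[a=h] ρ[h/a](R)))) → 1

== RESULT ==
a | h | v
8 | 8 | t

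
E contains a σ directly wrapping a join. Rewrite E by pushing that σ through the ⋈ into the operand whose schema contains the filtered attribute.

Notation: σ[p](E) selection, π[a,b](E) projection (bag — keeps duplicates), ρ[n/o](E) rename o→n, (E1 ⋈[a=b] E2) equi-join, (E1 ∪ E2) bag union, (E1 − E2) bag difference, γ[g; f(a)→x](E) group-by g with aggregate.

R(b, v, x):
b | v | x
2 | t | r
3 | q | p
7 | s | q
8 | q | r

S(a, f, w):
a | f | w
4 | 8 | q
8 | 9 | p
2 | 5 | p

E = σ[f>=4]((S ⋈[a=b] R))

σ filters on f, owned by the left side.
E' = (σ[f>=4](S) ⋈[a=b] R)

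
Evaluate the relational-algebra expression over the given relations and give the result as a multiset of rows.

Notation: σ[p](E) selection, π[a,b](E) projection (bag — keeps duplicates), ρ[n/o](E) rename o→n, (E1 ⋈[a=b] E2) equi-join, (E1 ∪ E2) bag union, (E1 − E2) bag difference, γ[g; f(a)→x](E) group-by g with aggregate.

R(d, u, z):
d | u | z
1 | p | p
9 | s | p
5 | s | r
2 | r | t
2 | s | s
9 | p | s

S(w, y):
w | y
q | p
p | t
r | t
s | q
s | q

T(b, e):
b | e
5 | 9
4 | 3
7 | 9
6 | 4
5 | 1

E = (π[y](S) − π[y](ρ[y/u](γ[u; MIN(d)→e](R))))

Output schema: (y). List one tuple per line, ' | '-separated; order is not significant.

Per-node cardinality:
  S → 5
  π[y](S) → 5
  R → 6
  γ[u; MIN(d)→e](R) → 3
  ρ[y/u](γ[u; MIN(d)→e](R)) → 3
  π[y](ρ[y/u](γ[u; MIN(d)→e](R))) → 3
  (π[y](S) − π[y](ρ[y/u](γ[u; MIN(d)→e](R)))) → 4

== RESULT ==
y
q
q
t
t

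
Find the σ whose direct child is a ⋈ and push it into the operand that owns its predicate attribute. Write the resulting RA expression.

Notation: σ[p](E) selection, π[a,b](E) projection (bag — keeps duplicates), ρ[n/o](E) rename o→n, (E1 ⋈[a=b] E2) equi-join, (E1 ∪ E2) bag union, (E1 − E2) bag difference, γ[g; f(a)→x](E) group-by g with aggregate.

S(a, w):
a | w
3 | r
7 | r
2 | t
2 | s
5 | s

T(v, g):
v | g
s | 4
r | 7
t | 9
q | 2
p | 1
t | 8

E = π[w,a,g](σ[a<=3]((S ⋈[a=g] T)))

σ filters on a, owned by the left side.
E' = π[w,a,g]((σ[a<=3](S) ⋈[a=g] T))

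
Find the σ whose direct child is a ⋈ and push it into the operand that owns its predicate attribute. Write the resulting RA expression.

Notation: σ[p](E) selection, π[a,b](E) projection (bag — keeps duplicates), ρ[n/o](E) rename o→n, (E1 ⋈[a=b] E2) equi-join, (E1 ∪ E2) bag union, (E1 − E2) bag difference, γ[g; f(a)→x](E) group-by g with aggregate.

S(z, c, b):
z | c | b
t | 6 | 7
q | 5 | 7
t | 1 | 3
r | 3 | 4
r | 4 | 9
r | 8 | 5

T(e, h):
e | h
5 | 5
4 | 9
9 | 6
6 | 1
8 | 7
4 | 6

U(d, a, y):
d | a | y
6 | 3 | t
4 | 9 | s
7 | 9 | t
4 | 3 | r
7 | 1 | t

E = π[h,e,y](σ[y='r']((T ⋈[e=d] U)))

σ filters on y, owned by the right side.
E' = π[h,e,y]((T ⋈[e=d] σ[y='r'](U)))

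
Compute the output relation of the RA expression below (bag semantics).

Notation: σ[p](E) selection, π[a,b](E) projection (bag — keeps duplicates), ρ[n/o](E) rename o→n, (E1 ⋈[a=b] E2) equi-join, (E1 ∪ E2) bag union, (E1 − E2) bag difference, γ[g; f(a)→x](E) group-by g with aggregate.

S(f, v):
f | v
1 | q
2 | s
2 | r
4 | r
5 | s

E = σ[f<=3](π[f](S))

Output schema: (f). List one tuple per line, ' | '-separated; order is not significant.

Per-node cardinality:
  S → 5
  π[f](S) → 5
  σ[f<=3](π[f](S)) → 3

== RESULT ==
f
1
2
2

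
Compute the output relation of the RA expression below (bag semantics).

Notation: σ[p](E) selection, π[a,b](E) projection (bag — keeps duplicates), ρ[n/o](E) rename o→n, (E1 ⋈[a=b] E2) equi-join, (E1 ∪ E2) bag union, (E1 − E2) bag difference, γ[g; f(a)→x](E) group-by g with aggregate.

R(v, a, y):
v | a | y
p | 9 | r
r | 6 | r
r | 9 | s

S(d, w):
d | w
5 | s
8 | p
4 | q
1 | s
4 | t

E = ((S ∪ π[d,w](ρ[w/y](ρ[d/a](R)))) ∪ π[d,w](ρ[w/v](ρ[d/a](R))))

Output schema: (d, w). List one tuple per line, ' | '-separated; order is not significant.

Per-node cardinality:
  S → 5
  R → 3
  ρ[d/a](R) → 3
  ρ[w/y](ρ[d/a](R)) → 3
  π[d,w](ρ[w/y](ρ[d/a](R))) → 3
  (S ∪ π[d,w](ρ[w/y](ρ[d/a](R)))) → 8
  R → 3
  ρ[d/a](R) → 3
  ρ[w/v](ρ[d/a](R)) → 3
  π[d,w](ρ[w/v](ρ[d/a](R))) → 3
  ((S ∪ π[d,w](ρ[w/y](ρ[d/a](R)))) ∪ π[d,w](ρ[w/v](ρ[d/a](R)))) → 11

== RESULT ==
d | w
1 | s
4 | q
4 | t
5 | s
6 | r
6 | r
8 | p
9 | p
9 | r
9 | r
9 | s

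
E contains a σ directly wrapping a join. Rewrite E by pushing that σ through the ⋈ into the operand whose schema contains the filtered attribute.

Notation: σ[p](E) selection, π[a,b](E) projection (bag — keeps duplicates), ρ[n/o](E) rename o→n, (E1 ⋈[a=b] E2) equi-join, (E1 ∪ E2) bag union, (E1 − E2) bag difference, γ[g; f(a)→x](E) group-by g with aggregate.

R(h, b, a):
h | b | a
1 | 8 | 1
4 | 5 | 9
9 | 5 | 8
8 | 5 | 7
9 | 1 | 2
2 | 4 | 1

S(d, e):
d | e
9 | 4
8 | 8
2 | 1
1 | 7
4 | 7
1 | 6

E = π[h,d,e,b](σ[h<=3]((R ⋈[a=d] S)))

σ filters on h, owned by the left side.
E' = π[h,d,e,b]((σ[h<=3](R) ⋈[a=d] S))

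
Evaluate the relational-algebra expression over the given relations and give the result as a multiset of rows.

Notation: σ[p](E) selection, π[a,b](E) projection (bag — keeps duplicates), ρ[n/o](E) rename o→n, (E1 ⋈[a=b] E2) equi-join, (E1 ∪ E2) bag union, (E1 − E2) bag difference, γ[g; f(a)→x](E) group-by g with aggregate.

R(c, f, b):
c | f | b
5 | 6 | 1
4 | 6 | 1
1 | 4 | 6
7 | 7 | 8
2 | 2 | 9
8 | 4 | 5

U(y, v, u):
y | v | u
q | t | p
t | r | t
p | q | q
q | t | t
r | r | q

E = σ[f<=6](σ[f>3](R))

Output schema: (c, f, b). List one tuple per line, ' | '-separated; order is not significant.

Stepwise |·|:
  R → 6
  σ[f>3](R) → 5
  σ[f<=6](σ[f>3](R)) → 4

== RESULT ==
c | f | b
1 | 4 | 6
4 | 6 | 1
5 | 6 | 1
8 | 4 | 5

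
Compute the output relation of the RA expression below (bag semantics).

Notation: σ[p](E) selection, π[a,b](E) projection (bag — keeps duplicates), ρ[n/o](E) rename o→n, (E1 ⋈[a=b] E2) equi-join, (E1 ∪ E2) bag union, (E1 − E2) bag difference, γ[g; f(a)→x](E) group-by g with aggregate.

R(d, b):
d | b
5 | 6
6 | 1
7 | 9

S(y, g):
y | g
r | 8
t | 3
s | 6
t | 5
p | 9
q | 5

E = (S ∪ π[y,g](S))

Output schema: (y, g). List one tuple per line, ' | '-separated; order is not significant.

Stepwise |·|:
  S → 6
  S → 6
  π[y,g](S) → 6
  (S ∪ π[y,g](S)) → 12

== RESULT ==
y | g
p | 9
p | 9
q | 5
q | 5
r | 8
r | 8
s | 6
s | 6
t | 3
t | 3
t | 5
t | 5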